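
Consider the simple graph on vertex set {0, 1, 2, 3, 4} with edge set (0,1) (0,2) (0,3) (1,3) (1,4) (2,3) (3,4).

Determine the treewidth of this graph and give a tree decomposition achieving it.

Each bag holds 3 vertices, so the decomposition has width 2, which upper-bounds the treewidth. On the other hand G contains the 3-clique {0, 1, 3}. A clique must lie in a single bag of any decomposition, so no decomposition can have width below 2. Therefore the treewidth is 2.

Treewidth 2.
Bags: B1 = {0, 2, 3}  B2 = {0, 1, 3}  B3 = {1, 3, 4}
Tree: B1–B2, B2–B3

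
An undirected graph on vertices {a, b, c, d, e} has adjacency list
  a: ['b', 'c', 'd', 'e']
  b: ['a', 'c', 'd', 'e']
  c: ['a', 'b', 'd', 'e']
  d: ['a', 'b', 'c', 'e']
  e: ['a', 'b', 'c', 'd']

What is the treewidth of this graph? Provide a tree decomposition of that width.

With just one bag of size 5, the width is 5 − 1 = 4, so tw(G) ≤ 4. On the other hand G contains the 5-clique {a, b, c, d, e}. A clique must lie in a single bag of any decomposition, so no decomposition can have width below 4. Combining the bounds, tw(G) = 4.

Treewidth 4.
One optimal decomposition is:
Bags: B1 = {a, b, c, d, e}
Tree: (single bag)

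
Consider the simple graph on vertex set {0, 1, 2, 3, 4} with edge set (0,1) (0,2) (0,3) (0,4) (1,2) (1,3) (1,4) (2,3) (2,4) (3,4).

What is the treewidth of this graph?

A width-4 tree decomposition is:
Bags: B1 = {0, 1, 2, 3, 4}
Tree: (single bag)
A single bag containing all 5 vertices is trivially a valid decomposition of width 4. On the other hand G contains the 5-clique {0, 1, 2, 3, 4}. A clique must lie in a single bag of any decomposition, so no decomposition can have width below 4. The upper and lower bounds meet at 4, so that is the treewidth.

4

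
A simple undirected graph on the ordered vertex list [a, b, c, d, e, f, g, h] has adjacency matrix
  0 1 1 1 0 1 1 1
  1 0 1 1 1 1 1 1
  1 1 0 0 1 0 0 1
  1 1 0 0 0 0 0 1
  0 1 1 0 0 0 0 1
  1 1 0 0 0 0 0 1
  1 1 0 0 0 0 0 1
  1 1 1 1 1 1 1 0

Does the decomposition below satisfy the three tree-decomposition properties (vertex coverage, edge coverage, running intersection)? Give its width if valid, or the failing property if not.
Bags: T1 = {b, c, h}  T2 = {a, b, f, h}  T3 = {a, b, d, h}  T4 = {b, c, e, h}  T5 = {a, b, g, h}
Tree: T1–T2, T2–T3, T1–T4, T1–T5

A tree decomposition must satisfy three properties: every vertex lies in some bag; for every edge, both endpoints lie together in some bag; and for every vertex, the bags containing it form a connected subtree. Here edge (a,c) lies in no bag, so the decomposition is invalid.

No — edge (a,c) lies in no bag.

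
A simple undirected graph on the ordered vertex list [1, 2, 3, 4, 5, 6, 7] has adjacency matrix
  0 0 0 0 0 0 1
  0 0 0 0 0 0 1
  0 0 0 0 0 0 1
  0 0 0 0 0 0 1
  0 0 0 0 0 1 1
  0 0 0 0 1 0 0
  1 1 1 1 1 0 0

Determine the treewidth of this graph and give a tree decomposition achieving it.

Treewidth 1.
Bags: B1 = {1, 7}  B2 = {3, 7}  B3 = {2, 7}  B4 = {5, 7}  B5 = {4, 7}  B6 = {5, 6}
Tree: B1–B2, B2–B3, B2–B4, B3–B5, B4–B6

Each bag holds 2 vertices, so the decomposition has width 1, which upper-bounds the treewidth. Since G has at least one edge (e.g. 7–1), it is not an edgeless graph, so tw(G) ≥ 1. Combining the bounds, tw(G) = 1.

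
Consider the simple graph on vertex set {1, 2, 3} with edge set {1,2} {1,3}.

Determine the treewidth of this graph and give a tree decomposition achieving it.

Treewidth 1.
One optimal decomposition is:
Bags: B1 = {1, 3}  B2 = {1, 2}
Tree: B1–B2

Each bag holds 2 vertices, so the decomposition has width 1, which upper-bounds the treewidth. G has an edge, so its treewidth is at least 1. Therefore the treewidth is 1.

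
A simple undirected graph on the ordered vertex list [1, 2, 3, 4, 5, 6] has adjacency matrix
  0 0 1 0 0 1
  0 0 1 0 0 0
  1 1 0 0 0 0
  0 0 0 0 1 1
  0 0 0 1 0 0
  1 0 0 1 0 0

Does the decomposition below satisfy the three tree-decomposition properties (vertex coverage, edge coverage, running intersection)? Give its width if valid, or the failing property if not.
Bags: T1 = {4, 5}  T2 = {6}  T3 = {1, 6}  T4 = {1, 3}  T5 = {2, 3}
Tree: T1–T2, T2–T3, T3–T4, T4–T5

A tree decomposition must satisfy three properties: every vertex lies in some bag; for every edge, both endpoints lie together in some bag; and for every vertex, the bags containing it form a connected subtree. Here edge (4,6) lies in no bag, so the decomposition is invalid.

No — edge (4,6) lies in no bag.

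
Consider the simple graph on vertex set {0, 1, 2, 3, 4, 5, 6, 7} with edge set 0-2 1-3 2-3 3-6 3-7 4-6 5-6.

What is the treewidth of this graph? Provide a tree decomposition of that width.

Each bag holds 2 vertices, so the decomposition has width 1, which upper-bounds the treewidth. G has an edge, so its treewidth is at least 1. Hence tw(G) = 1 exactly.

Treewidth 1.
One optimal decomposition is:
Bags: B1 = {3, 6}  B2 = {1, 3}  B3 = {5, 6}  B4 = {3, 7}  B5 = {2, 3}  B6 = {0, 2}  B7 = {4, 6}
Tree: B1–B2, B1–B3, B2–B4, B1–B5, B5–B6, B1–B7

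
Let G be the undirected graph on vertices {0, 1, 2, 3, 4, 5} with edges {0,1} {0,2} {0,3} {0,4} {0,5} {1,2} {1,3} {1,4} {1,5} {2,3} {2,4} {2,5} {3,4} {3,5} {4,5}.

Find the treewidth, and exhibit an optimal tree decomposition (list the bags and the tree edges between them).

Treewidth 5.
One optimal decomposition is:
Bags: B1 = {0, 1, 2, 3, 4, 5}
Tree: (single bag)

A single bag containing all 6 vertices is trivially a valid decomposition of width 5. On the other hand G contains the 6-clique {0, 1, 2, 3, 4, 5}. A clique must lie in a single bag of any decomposition, so no decomposition can have width below 5. Therefore the treewidth is 5.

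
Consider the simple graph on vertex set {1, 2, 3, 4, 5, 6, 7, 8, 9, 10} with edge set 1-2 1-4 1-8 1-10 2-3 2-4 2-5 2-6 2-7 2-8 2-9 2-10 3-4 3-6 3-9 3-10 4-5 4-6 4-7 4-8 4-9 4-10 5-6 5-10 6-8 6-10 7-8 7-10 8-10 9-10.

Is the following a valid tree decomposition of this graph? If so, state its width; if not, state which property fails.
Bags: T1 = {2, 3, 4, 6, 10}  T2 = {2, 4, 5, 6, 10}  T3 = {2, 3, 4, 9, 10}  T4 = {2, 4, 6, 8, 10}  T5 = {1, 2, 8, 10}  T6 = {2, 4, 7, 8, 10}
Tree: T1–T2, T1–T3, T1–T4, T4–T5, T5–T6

No — edge (4,1) lies in no bag.

A tree decomposition must satisfy three properties: every vertex lies in some bag; for every edge, both endpoints lie together in some bag; and for every vertex, the bags containing it form a connected subtree. Here edge (4,1) lies in no bag, so the decomposition is invalid.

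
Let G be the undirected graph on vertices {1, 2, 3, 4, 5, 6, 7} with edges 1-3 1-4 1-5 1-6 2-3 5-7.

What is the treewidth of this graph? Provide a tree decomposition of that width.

Treewidth 1.
One optimal decomposition is:
Bags: B1 = {1, 6}  B2 = {1, 4}  B3 = {1, 5}  B4 = {1, 3}  B5 = {5, 7}  B6 = {2, 3}
Tree: B1–B2, B2–B3, B3–B4, B3–B5, B4–B6

Every bag has size at most 2, so the width is 2 − 1 = 1 and tw(G) ≤ 1. G has an edge, so its treewidth is at least 1. Combining the bounds, tw(G) = 1.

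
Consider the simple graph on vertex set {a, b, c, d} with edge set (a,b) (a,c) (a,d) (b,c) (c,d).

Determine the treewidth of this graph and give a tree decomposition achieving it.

Treewidth 2.
Bags: B1 = {a, c, d}  B2 = {a, b, c}
Tree: B1–B2

Each bag holds 3 vertices, so the decomposition has width 2, which upper-bounds the treewidth. For the lower bound, the 3 vertices {a, c, d} are pairwise adjacent, and any tree decomposition puts a clique entirely inside one bag — forcing width ≥ 2. Hence tw(G) = 2 exactly.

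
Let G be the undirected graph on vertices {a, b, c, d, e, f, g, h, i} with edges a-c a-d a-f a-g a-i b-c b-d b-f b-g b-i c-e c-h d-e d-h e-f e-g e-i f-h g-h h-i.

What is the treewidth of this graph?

A width-4 tree decomposition is:
Bags: B1 = {a, b, e, f, h}  B2 = {a, b, e, g, h}  B3 = {a, b, c, e, h}  B4 = {a, b, d, e, h}  B5 = {a, b, e, h, i}
Tree: B1–B2, B2–B3, B3–B4, B4–B5
The largest bag has 5 vertices, giving width 4; this decomposition certifies tw(G) ≤ 4. For the lower bound: the 5 vertex sets {b,f}, {g,h}, {c,e}, {a}, {d} are disjoint, each induces a connected subgraph, and every pair is joined by at least one edge of G. Contracting each set to a single vertex therefore yields K_{5} as a minor, and since treewidth is minor-monotone, tw(G) ≥ tw(K_{5}) = 4. The upper and lower bounds meet at 4, so that is the treewidth.

4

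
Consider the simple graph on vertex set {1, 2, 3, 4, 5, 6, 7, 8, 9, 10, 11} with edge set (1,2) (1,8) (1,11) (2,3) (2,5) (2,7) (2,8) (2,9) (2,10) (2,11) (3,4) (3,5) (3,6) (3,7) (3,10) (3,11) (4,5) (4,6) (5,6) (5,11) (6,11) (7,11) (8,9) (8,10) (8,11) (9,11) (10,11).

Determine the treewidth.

3

A width-3 tree decomposition is:
Bags: B1 = {2, 3, 10, 11}  B2 = {2, 3, 5, 11}  B3 = {2, 8, 10, 11}  B4 = {2, 3, 7, 11}  B5 = {3, 5, 6, 11}  B6 = {2, 8, 9, 11}  B7 = {3, 4, 5, 6}  B8 = {1, 2, 8, 11}
Tree: B1–B2, B1–B3, B1–B4, B2–B5, B3–B6, B5–B7, B3–B8
Every bag has size at most 4, so the width is 4 − 1 = 3 and tw(G) ≤ 3. For the lower bound, the 4 vertices {1, 2, 8, 11} are pairwise adjacent, and any tree decomposition puts a clique entirely inside one bag — forcing width ≥ 3. Therefore the treewidth is 3.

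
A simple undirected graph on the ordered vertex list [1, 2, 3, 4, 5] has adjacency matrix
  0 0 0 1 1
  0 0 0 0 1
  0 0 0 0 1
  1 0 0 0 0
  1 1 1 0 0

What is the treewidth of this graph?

1

A width-1 tree decomposition is:
Bags: B1 = {3, 5}  B2 = {1, 5}  B3 = {2, 5}  B4 = {1, 4}
Tree: B1–B2, B1–B3, B2–B4
Every bag has size at most 2, so the width is 2 − 1 = 1 and tw(G) ≤ 1. Since G has at least one edge (e.g. 3–5), it is not an edgeless graph, so tw(G) ≥ 1. Hence tw(G) = 1 exactly.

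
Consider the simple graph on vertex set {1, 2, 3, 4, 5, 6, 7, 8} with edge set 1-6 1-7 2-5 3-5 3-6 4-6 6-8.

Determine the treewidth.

A width-1 tree decomposition is:
Bags: B1 = {3, 5}  B2 = {3, 6}  B3 = {6, 8}  B4 = {2, 5}  B5 = {1, 6}  B6 = {1, 7}  B7 = {4, 6}
Tree: B1–B2, B2–B3, B1–B4, B2–B5, B5–B6, B2–B7
Every bag has size at most 2, so the width is 2 − 1 = 1 and tw(G) ≤ 1. G has an edge, so its treewidth is at least 1. Hence tw(G) = 1 exactly.

1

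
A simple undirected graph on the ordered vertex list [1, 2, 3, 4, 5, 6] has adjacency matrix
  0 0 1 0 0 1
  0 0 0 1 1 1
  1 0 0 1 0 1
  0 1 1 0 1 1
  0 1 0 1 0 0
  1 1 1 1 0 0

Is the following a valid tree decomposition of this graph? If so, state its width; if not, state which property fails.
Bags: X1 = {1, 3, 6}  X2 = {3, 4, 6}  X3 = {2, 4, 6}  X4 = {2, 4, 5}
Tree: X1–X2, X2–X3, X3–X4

Yes; width 2.

Checking the three conditions: (i) the bags cover all of {1, 2, 3, 4, 5, 6}; (ii) for each edge, some bag contains both endpoints; (iii) the bags containing any fixed vertex form a subtree. All hold, so the decomposition is valid with width 3 − 1 = 2.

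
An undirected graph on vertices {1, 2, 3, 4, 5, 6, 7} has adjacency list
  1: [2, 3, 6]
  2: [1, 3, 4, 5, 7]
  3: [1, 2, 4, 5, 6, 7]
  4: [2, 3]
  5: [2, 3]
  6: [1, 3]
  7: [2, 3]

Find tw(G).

A width-2 tree decomposition is:
Bags: B1 = {2, 3, 7}  B2 = {1, 2, 3}  B3 = {1, 3, 6}  B4 = {2, 3, 4}  B5 = {2, 3, 5}
Tree: B1–B2, B2–B3, B1–B4, B1–B5
Each bag holds 3 vertices, so the decomposition has width 2, which upper-bounds the treewidth. For the lower bound, the 3 vertices {1, 2, 3} are pairwise adjacent, and any tree decomposition puts a clique entirely inside one bag — forcing width ≥ 2. The upper and lower bounds meet at 2, so that is the treewidth.

2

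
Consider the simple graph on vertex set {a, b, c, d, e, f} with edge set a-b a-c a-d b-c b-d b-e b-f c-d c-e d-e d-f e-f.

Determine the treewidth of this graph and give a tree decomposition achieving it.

Treewidth 3.
Bags: B1 = {b, d, e, f}  B2 = {b, c, d, e}  B3 = {a, b, c, d}
Tree: B1–B2, B2–B3

Each bag holds 4 vertices, so the decomposition has width 3, which upper-bounds the treewidth. For the lower bound, the 4 vertices {b, c, d, e} are pairwise adjacent, and any tree decomposition puts a clique entirely inside one bag — forcing width ≥ 3. Combining the bounds, tw(G) = 3.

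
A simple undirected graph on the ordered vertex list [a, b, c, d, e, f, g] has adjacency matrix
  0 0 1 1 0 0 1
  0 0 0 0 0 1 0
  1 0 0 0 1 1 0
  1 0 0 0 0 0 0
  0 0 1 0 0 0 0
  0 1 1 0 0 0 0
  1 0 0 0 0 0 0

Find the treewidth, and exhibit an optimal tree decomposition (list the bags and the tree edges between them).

The largest bag has 2 vertices, giving width 1; this decomposition certifies tw(G) ≤ 1. G has an edge, so its treewidth is at least 1. The upper and lower bounds meet at 1, so that is the treewidth.

Treewidth 1.
Bags: B1 = {a, g}  B2 = {a, c}  B3 = {a, d}  B4 = {c, e}  B5 = {c, f}  B6 = {b, f}
Tree: B1–B2, B2–B3, B2–B4, B2–B5, B5–B6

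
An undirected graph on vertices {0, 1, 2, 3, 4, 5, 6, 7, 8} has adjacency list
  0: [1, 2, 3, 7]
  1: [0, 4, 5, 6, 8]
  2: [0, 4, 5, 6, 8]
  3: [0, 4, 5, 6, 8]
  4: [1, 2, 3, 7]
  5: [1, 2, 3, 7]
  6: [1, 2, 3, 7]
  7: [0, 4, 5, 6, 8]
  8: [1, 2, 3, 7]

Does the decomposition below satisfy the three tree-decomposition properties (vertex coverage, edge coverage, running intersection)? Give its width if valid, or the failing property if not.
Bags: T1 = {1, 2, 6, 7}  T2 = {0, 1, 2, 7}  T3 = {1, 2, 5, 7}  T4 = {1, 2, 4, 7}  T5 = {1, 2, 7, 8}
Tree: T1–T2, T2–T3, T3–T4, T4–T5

A tree decomposition must satisfy three properties: every vertex lies in some bag; for every edge, both endpoints lie together in some bag; and for every vertex, the bags containing it form a connected subtree. Here vertex 3 appears in no bag, so the decomposition is invalid.

No — vertex 3 appears in no bag.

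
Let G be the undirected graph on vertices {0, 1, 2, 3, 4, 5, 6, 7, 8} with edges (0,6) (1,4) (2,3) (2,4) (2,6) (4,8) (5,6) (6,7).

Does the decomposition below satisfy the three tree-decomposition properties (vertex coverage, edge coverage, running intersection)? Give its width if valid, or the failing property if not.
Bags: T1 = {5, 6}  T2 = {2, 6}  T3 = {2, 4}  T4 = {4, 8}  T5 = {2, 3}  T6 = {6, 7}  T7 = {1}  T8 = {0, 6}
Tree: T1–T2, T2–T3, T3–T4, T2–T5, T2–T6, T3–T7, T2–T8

A tree decomposition must satisfy three properties: every vertex lies in some bag; for every edge, both endpoints lie together in some bag; and for every vertex, the bags containing it form a connected subtree. Here edge (4,1) lies in no bag, so the decomposition is invalid.

No — edge (4,1) lies in no bag.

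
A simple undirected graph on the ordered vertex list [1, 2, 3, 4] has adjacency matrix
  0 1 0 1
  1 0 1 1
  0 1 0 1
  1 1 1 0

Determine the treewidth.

A width-2 tree decomposition is:
Bags: B1 = {1, 2, 4}  B2 = {2, 3, 4}
Tree: B1–B2
The largest bag has 3 vertices, giving width 2; this decomposition certifies tw(G) ≤ 2. On the other hand G contains the 3-clique {1, 2, 4}. A clique must lie in a single bag of any decomposition, so no decomposition can have width below 2. Combining the bounds, tw(G) = 2.

2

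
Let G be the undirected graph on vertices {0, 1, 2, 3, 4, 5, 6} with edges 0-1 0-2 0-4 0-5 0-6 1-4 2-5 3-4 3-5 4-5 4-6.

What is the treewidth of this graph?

A width-2 tree decomposition is:
Bags: B1 = {3, 4, 5}  B2 = {0, 4, 5}  B3 = {0, 1, 4}  B4 = {0, 2, 5}  B5 = {0, 4, 6}
Tree: B1–B2, B2–B3, B2–B4, B3–B5
Each bag holds 3 vertices, so the decomposition has width 2, which upper-bounds the treewidth. For the lower bound, the 3 vertices {0, 2, 5} are pairwise adjacent, and any tree decomposition puts a clique entirely inside one bag — forcing width ≥ 2. Combining the bounds, tw(G) = 2.

2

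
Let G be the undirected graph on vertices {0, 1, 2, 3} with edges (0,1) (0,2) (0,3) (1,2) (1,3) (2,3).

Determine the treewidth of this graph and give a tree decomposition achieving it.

Treewidth 3.
One such decomposition:
Bags: B1 = {0, 1, 2, 3}
Tree: (single bag)

A single bag containing all 4 vertices is trivially a valid decomposition of width 3. Conversely, {0, 1, 2, 3} is a clique of size 4, and the vertices of any clique must share a bag in every tree decomposition; so some bag has ≥ 4 vertices and tw(G) ≥ 3. The upper and lower bounds meet at 3, so that is the treewidth.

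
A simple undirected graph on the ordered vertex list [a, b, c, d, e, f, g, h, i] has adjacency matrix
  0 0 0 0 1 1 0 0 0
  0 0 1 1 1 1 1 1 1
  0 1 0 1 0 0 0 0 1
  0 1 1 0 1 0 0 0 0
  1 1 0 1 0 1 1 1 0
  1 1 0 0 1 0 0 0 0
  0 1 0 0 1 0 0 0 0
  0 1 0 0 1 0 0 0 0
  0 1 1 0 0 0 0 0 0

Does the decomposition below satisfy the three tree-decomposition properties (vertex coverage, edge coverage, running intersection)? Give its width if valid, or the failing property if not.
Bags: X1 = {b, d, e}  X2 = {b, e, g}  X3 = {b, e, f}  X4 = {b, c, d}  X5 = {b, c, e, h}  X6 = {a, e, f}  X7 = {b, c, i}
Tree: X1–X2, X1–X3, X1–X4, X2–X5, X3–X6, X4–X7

A tree decomposition must satisfy three properties: every vertex lies in some bag; for every edge, both endpoints lie together in some bag; and for every vertex, the bags containing it form a connected subtree. Here bags containing vertex c are not connected in the tree, so the decomposition is invalid.

No — bags containing vertex c are not connected in the tree.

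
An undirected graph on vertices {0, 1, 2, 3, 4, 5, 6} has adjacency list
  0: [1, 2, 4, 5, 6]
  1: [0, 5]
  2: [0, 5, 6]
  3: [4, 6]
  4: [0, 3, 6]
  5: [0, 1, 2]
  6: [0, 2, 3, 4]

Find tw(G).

A width-2 tree decomposition is:
Bags: B1 = {0, 4, 6}  B2 = {0, 2, 6}  B3 = {0, 2, 5}  B4 = {0, 1, 5}  B5 = {3, 4, 6}
Tree: B1–B2, B2–B3, B3–B4, B1–B5
The largest bag has 3 vertices, giving width 2; this decomposition certifies tw(G) ≤ 2. On the other hand G contains the 3-clique {0, 1, 5}. A clique must lie in a single bag of any decomposition, so no decomposition can have width below 2. Combining the bounds, tw(G) = 2.

2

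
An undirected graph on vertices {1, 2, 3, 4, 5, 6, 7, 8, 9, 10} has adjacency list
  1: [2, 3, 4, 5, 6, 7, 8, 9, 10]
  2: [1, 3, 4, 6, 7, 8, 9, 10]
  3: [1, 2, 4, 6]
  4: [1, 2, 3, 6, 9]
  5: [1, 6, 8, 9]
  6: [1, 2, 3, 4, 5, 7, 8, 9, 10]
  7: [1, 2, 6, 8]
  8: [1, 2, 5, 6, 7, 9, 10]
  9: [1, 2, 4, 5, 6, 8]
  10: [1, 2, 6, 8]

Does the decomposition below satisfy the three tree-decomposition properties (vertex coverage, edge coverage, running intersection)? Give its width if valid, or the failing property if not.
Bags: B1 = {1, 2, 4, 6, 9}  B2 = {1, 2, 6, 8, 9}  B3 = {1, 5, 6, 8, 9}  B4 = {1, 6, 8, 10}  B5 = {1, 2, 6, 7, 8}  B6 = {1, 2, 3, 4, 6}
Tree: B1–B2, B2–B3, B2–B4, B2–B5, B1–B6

A tree decomposition must satisfy three properties: every vertex lies in some bag; for every edge, both endpoints lie together in some bag; and for every vertex, the bags containing it form a connected subtree. Here edge (2,10) lies in no bag, so the decomposition is invalid.

No — edge (2,10) lies in no bag.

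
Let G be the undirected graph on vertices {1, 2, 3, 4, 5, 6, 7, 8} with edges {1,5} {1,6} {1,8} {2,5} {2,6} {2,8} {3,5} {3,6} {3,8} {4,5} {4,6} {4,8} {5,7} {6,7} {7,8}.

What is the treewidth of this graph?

3

A width-3 tree decomposition is:
Bags: B1 = {1, 5, 6, 8}  B2 = {3, 5, 6, 8}  B3 = {4, 5, 6, 8}  B4 = {2, 5, 6, 8}  B5 = {5, 6, 7, 8}
Tree: B1–B2, B2–B3, B3–B4, B4–B5
Each bag holds 4 vertices, so the decomposition has width 3, which upper-bounds the treewidth. For the lower bound: the 4 vertex sets {1,5}, {3,8}, {6}, {4} are disjoint, each induces a connected subgraph, and every pair is joined by at least one edge of G. Contracting each set to a single vertex therefore yields K_{4} as a minor, and since treewidth is minor-monotone, tw(G) ≥ tw(K_{4}) = 3. The upper and lower bounds meet at 3, so that is the treewidth.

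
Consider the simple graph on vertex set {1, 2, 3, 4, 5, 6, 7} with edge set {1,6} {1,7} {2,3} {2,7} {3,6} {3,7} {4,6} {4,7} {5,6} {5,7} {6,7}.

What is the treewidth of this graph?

2

A width-2 tree decomposition is:
Bags: B1 = {5, 6, 7}  B2 = {4, 6, 7}  B3 = {1, 6, 7}  B4 = {3, 6, 7}  B5 = {2, 3, 7}
Tree: B1–B2, B1–B3, B3–B4, B4–B5
The largest bag has 3 vertices, giving width 2; this decomposition certifies tw(G) ≤ 2. On the other hand G contains the 3-clique {2, 3, 7}. A clique must lie in a single bag of any decomposition, so no decomposition can have width below 2. Combining the bounds, tw(G) = 2.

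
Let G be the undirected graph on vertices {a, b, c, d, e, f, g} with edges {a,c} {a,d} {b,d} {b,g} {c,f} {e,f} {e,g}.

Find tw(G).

A width-2 tree decomposition is:
Bags: B1 = {a, b, d}  B2 = {a, b, c}  B3 = {b, c, f}  B4 = {b, e, f}  B5 = {b, e, g}
Tree: B1–B2, B2–B3, B3–B4, B4–B5
Each bag holds 3 vertices, so the decomposition has width 2, which upper-bounds the treewidth. Since b–d–a–c–f–e–g–b is a cycle in G, G is not acyclic. Forests are exactly the graphs of treewidth ≤ 1, so tw(G) ≥ 2. Therefore the treewidth is 2.

2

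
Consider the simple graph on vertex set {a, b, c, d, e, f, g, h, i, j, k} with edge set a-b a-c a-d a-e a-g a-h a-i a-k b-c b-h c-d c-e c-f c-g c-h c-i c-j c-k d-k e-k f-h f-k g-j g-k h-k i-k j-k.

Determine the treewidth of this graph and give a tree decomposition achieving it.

The largest bag has 4 vertices, giving width 3; this decomposition certifies tw(G) ≤ 3. On the other hand G contains the 4-clique {a, c, d, k}. A clique must lie in a single bag of any decomposition, so no decomposition can have width below 3. The upper and lower bounds meet at 3, so that is the treewidth.

Treewidth 3.
Bags: B1 = {a, c, h, k}  B2 = {a, c, g, k}  B3 = {c, f, h, k}  B4 = {a, c, e, k}  B5 = {a, c, i, k}  B6 = {c, g, j, k}  B7 = {a, c, d, k}  B8 = {a, b, c, h}
Tree: B1–B2, B1–B3, B2–B4, B1–B5, B2–B6, B1–B7, B1–B8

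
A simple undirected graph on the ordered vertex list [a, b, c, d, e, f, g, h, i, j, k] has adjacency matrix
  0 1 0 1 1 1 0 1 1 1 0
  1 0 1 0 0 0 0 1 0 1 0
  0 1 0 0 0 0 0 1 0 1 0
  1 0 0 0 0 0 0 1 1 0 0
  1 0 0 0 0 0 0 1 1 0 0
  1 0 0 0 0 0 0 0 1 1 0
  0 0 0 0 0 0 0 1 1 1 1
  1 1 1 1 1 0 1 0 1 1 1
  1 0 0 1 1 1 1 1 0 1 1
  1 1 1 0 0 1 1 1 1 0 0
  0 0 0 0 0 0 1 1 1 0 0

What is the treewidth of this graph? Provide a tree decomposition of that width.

Each bag holds 4 vertices, so the decomposition has width 3, which upper-bounds the treewidth. On the other hand G contains the 4-clique {b, c, h, j}. A clique must lie in a single bag of any decomposition, so no decomposition can have width below 3. Therefore the treewidth is 3.

Treewidth 3.
One such decomposition:
Bags: B1 = {g, h, i, j}  B2 = {a, h, i, j}  B3 = {a, b, h, j}  B4 = {a, f, i, j}  B5 = {g, h, i, k}  B6 = {a, d, h, i}  B7 = {b, c, h, j}  B8 = {a, e, h, i}
Tree: B1–B2, B2–B3, B2–B4, B1–B5, B2–B6, B3–B7, B6–B8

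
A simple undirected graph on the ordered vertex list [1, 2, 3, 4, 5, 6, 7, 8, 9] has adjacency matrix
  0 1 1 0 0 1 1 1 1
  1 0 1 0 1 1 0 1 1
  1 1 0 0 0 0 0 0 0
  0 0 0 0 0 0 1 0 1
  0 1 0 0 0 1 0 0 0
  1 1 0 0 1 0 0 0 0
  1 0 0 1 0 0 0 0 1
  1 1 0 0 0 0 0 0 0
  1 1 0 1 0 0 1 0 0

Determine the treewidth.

A width-2 tree decomposition is:
Bags: B1 = {1, 2, 6}  B2 = {1, 2, 9}  B3 = {1, 7, 9}  B4 = {1, 2, 3}  B5 = {4, 7, 9}  B6 = {1, 2, 8}  B7 = {2, 5, 6}
Tree: B1–B2, B2–B3, B2–B4, B3–B5, B2–B6, B1–B7
Every bag has size at most 3, so the width is 3 − 1 = 2 and tw(G) ≤ 2. Conversely, {1, 2, 8} is a clique of size 3, and the vertices of any clique must share a bag in every tree decomposition; so some bag has ≥ 3 vertices and tw(G) ≥ 2. Therefore the treewidth is 2.

2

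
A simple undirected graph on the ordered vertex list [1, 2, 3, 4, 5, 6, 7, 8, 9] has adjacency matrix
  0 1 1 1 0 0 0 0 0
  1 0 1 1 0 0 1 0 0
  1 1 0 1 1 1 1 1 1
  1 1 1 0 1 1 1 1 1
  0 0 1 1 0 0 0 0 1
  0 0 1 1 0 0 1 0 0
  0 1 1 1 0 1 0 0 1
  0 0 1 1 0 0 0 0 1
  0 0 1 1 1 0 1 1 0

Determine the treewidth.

A width-3 tree decomposition is:
Bags: B1 = {1, 2, 3, 4}  B2 = {2, 3, 4, 7}  B3 = {3, 4, 7, 9}  B4 = {3, 4, 6, 7}  B5 = {3, 4, 5, 9}  B6 = {3, 4, 8, 9}
Tree: B1–B2, B2–B3, B2–B4, B3–B5, B5–B6
Each bag holds 4 vertices, so the decomposition has width 3, which upper-bounds the treewidth. On the other hand G contains the 4-clique {3, 4, 8, 9}. A clique must lie in a single bag of any decomposition, so no decomposition can have width below 3. Hence tw(G) = 3 exactly.

3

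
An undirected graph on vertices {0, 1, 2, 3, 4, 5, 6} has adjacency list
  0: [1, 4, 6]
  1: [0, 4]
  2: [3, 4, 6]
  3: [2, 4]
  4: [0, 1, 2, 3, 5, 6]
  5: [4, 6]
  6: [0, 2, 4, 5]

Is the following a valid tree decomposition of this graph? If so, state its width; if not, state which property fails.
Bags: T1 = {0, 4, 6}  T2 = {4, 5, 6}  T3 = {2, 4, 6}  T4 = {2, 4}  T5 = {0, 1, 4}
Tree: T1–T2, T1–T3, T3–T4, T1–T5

A tree decomposition must satisfy three properties: every vertex lies in some bag; for every edge, both endpoints lie together in some bag; and for every vertex, the bags containing it form a connected subtree. Here vertex 3 appears in no bag, so the decomposition is invalid.

No — vertex 3 appears in no bag.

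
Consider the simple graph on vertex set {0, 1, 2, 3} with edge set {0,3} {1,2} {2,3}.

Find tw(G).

A width-1 tree decomposition is:
Bags: B1 = {2, 3}  B2 = {1, 2}  B3 = {0, 3}
Tree: B1–B2, B1–B3
Every bag has size at most 2, so the width is 2 − 1 = 1 and tw(G) ≤ 1. Since G has at least one edge (e.g. 3–2), it is not an edgeless graph, so tw(G) ≥ 1. Therefore the treewidth is 1.

1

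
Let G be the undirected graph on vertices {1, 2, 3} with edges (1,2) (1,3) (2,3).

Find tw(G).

A width-2 tree decomposition is:
Bags: B1 = {1, 2, 3}
Tree: (single bag)
With just one bag of size 3, the width is 3 − 1 = 2, so tw(G) ≤ 2. For the lower bound, the 3 vertices {1, 2, 3} are pairwise adjacent, and any tree decomposition puts a clique entirely inside one bag — forcing width ≥ 2. Hence tw(G) = 2 exactly.

2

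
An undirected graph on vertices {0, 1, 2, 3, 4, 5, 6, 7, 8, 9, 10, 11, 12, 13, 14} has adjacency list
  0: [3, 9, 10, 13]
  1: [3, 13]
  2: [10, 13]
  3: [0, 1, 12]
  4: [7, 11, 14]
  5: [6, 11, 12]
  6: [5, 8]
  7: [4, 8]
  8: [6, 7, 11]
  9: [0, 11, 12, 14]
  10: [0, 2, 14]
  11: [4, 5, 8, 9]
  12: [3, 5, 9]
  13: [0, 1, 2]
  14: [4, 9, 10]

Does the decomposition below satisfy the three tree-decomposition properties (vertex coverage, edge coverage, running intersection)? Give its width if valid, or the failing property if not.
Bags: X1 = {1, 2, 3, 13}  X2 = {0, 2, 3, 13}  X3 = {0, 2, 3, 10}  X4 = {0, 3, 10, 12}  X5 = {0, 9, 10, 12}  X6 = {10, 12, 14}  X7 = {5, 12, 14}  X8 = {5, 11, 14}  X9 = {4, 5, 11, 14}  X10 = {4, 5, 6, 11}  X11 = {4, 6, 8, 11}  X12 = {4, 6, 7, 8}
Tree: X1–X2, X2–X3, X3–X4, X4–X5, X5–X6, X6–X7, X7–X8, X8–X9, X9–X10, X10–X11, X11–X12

A tree decomposition must satisfy three properties: every vertex lies in some bag; for every edge, both endpoints lie together in some bag; and for every vertex, the bags containing it form a connected subtree. Here edge (9,14) lies in no bag, so the decomposition is invalid.

No — edge (9,14) lies in no bag.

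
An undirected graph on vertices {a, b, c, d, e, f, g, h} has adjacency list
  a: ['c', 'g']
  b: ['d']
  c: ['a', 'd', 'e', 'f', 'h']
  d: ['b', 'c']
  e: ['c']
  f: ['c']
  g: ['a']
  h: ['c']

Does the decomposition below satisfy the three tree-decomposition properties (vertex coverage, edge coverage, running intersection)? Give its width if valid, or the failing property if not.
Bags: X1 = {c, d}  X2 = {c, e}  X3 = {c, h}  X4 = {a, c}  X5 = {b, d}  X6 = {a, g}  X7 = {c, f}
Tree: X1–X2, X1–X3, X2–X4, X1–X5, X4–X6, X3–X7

Yes; width 1.

Every vertex of G appears in some bag (union = {a, b, c, d, e, f, g, h}); every edge is covered by a bag; and for each vertex v the set of bags containing v is connected in the bag tree. The decomposition is therefore valid. The largest bag has 2 vertices, so the width is 1.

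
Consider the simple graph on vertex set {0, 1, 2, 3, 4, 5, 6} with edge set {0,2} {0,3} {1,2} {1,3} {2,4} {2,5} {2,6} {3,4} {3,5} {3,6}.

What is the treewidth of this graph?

A width-2 tree decomposition is:
Bags: B1 = {2, 3, 6}  B2 = {1, 2, 3}  B3 = {2, 3, 5}  B4 = {2, 3, 4}  B5 = {0, 2, 3}
Tree: B1–B2, B2–B3, B3–B4, B4–B5
Each bag holds 3 vertices, so the decomposition has width 2, which upper-bounds the treewidth. For the lower bound, G contains the cycle 2–6–3–1–2, so G is not a forest; only forests have treewidth ≤ 1, hence tw(G) ≥ 2. Hence tw(G) = 2 exactly.

2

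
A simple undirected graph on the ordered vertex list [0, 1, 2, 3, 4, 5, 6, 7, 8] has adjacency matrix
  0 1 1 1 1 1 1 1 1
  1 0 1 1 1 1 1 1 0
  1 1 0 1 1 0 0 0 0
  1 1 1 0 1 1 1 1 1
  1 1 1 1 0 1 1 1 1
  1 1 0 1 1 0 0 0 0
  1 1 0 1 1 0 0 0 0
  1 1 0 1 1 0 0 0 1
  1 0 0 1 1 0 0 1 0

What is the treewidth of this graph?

A width-4 tree decomposition is:
Bags: B1 = {0, 1, 3, 4, 7}  B2 = {0, 3, 4, 7, 8}  B3 = {0, 1, 2, 3, 4}  B4 = {0, 1, 3, 4, 6}  B5 = {0, 1, 3, 4, 5}
Tree: B1–B2, B1–B3, B3–B4, B1–B5
Every bag has size at most 5, so the width is 5 − 1 = 4 and tw(G) ≤ 4. For the lower bound, the 5 vertices {0, 3, 4, 7, 8} are pairwise adjacent, and any tree decomposition puts a clique entirely inside one bag — forcing width ≥ 4. Hence tw(G) = 4 exactly.

4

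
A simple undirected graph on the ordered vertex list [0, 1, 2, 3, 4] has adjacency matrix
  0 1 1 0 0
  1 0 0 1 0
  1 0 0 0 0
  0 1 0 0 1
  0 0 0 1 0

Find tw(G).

A width-1 tree decomposition is:
Bags: B1 = {0, 2}  B2 = {0, 1}  B3 = {1, 3}  B4 = {3, 4}
Tree: B1–B2, B2–B3, B3–B4
The largest bag has 2 vertices, giving width 1; this decomposition certifies tw(G) ≤ 1. Since G has at least one edge (e.g. 2–0), it is not an edgeless graph, so tw(G) ≥ 1. Hence tw(G) = 1 exactly.

1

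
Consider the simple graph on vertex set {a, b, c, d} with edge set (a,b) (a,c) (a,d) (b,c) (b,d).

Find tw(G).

A width-2 tree decomposition is:
Bags: B1 = {a, b, c}  B2 = {a, b, d}
Tree: B1–B2
The largest bag has 3 vertices, giving width 2; this decomposition certifies tw(G) ≤ 2. On the other hand G contains the 3-clique {a, b, d}. A clique must lie in a single bag of any decomposition, so no decomposition can have width below 2. Hence tw(G) = 2 exactly.

2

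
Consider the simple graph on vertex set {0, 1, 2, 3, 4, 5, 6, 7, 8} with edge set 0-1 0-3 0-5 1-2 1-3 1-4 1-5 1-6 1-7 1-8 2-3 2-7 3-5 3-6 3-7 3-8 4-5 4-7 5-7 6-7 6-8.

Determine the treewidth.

3

A width-3 tree decomposition is:
Bags: B1 = {1, 3, 5, 7}  B2 = {1, 3, 6, 7}  B3 = {1, 3, 6, 8}  B4 = {1, 2, 3, 7}  B5 = {1, 4, 5, 7}  B6 = {0, 1, 3, 5}
Tree: B1–B2, B2–B3, B2–B4, B1–B5, B1–B6
The largest bag has 4 vertices, giving width 3; this decomposition certifies tw(G) ≤ 3. For the lower bound, the 4 vertices {0, 1, 3, 5} are pairwise adjacent, and any tree decomposition puts a clique entirely inside one bag — forcing width ≥ 3. Hence tw(G) = 3 exactly.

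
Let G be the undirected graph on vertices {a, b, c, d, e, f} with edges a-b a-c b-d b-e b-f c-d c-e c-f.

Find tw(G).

2

A width-2 tree decomposition is:
Bags: B1 = {b, c, d}  B2 = {b, c, e}  B3 = {a, b, c}  B4 = {b, c, f}
Tree: B1–B2, B2–B3, B3–B4
Each bag holds 3 vertices, so the decomposition has width 2, which upper-bounds the treewidth. For the lower bound, G contains the cycle d–c–e–b–d, so G is not a forest; only forests have treewidth ≤ 1, hence tw(G) ≥ 2. Hence tw(G) = 2 exactly.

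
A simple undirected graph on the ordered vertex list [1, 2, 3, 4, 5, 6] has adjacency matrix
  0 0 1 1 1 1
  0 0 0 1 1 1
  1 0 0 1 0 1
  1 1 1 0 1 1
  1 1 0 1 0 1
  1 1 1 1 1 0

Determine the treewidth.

A width-3 tree decomposition is:
Bags: B1 = {1, 4, 5, 6}  B2 = {2, 4, 5, 6}  B3 = {1, 3, 4, 6}
Tree: B1–B2, B1–B3
The largest bag has 4 vertices, giving width 3; this decomposition certifies tw(G) ≤ 3. On the other hand G contains the 4-clique {1, 3, 4, 6}. A clique must lie in a single bag of any decomposition, so no decomposition can have width below 3. Combining the bounds, tw(G) = 3.

3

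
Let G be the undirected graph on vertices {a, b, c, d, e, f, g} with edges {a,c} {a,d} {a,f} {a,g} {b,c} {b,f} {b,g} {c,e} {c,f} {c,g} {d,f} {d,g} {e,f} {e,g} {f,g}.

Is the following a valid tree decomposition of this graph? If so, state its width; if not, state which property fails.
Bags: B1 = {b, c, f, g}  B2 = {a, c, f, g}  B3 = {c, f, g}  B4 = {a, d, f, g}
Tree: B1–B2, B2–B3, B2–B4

No — vertex e appears in no bag.

A tree decomposition must satisfy three properties: every vertex lies in some bag; for every edge, both endpoints lie together in some bag; and for every vertex, the bags containing it form a connected subtree. Here vertex e appears in no bag, so the decomposition is invalid.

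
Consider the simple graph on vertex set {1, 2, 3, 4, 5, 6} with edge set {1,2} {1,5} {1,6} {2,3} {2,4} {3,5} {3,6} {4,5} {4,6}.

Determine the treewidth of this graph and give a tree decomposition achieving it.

The largest bag has 4 vertices, giving width 3; this decomposition certifies tw(G) ≤ 3. For the lower bound: the 4 vertex sets {2,3}, {1,5}, {6}, {4} are disjoint, each induces a connected subgraph, and every pair is joined by at least one edge of G. Contracting each set to a single vertex therefore yields K_{4} as a minor, and since treewidth is minor-monotone, tw(G) ≥ tw(K_{4}) = 3. Combining the bounds, tw(G) = 3.

Treewidth 3.
One such decomposition:
Bags: B1 = {2, 3, 5, 6}  B2 = {1, 2, 5, 6}  B3 = {2, 4, 5, 6}
Tree: B1–B2, B2–B3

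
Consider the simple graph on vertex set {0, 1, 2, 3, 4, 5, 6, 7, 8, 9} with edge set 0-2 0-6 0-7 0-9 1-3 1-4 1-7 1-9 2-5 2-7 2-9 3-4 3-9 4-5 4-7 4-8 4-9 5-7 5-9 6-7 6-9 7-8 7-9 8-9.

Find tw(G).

3

A width-3 tree decomposition is:
Bags: B1 = {4, 5, 7, 9}  B2 = {1, 4, 7, 9}  B3 = {2, 5, 7, 9}  B4 = {4, 7, 8, 9}  B5 = {0, 2, 7, 9}  B6 = {1, 3, 4, 9}  B7 = {0, 6, 7, 9}
Tree: B1–B2, B1–B3, B1–B4, B3–B5, B2–B6, B5–B7
The largest bag has 4 vertices, giving width 3; this decomposition certifies tw(G) ≤ 3. On the other hand G contains the 4-clique {1, 3, 4, 9}. A clique must lie in a single bag of any decomposition, so no decomposition can have width below 3. Therefore the treewidth is 3.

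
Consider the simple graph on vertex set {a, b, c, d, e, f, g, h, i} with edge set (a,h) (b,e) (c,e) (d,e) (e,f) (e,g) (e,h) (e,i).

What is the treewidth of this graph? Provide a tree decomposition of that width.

Each bag holds 2 vertices, so the decomposition has width 1, which upper-bounds the treewidth. Since G has at least one edge (e.g. e–h), it is not an edgeless graph, so tw(G) ≥ 1. Therefore the treewidth is 1.

Treewidth 1.
One optimal decomposition is:
Bags: B1 = {e, h}  B2 = {b, e}  B3 = {e, g}  B4 = {c, e}  B5 = {d, e}  B6 = {e, f}  B7 = {a, h}  B8 = {e, i}
Tree: B1–B2, B2–B3, B3–B4, B3–B5, B1–B6, B1–B7, B2–B8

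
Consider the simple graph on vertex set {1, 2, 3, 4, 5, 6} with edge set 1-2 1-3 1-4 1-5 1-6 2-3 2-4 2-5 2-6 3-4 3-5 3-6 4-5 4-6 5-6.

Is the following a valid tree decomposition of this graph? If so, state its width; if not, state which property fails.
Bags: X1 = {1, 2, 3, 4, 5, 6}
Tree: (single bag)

Yes; width 5.

Every vertex of G appears in some bag (union = {1, 2, 3, 4, 5, 6}); every edge is covered by a bag; and for each vertex v the set of bags containing v is connected in the bag tree. The decomposition is therefore valid. The largest bag has 6 vertices, so the width is 5.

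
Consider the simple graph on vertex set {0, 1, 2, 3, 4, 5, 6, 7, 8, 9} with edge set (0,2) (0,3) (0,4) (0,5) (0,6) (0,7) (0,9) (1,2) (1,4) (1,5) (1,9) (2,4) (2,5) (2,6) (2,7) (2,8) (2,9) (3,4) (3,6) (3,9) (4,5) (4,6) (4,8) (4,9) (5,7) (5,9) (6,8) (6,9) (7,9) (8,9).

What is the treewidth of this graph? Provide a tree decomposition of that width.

Treewidth 4.
One such decomposition:
Bags: B1 = {1, 2, 4, 5, 9}  B2 = {0, 2, 4, 5, 9}  B3 = {0, 2, 4, 6, 9}  B4 = {2, 4, 6, 8, 9}  B5 = {0, 3, 4, 6, 9}  B6 = {0, 2, 5, 7, 9}
Tree: B1–B2, B2–B3, B3–B4, B3–B5, B2–B6

Each bag holds 5 vertices, so the decomposition has width 4, which upper-bounds the treewidth. Conversely, {0, 2, 4, 5, 9} is a clique of size 5, and the vertices of any clique must share a bag in every tree decomposition; so some bag has ≥ 5 vertices and tw(G) ≥ 4. The upper and lower bounds meet at 4, so that is the treewidth.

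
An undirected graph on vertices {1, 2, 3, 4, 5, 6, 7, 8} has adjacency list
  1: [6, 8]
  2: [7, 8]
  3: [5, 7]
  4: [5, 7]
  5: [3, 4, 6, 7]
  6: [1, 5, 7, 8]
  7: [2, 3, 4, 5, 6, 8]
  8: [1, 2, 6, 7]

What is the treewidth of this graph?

A width-2 tree decomposition is:
Bags: B1 = {2, 7, 8}  B2 = {6, 7, 8}  B3 = {5, 6, 7}  B4 = {1, 6, 8}  B5 = {4, 5, 7}  B6 = {3, 5, 7}
Tree: B1–B2, B2–B3, B2–B4, B3–B5, B3–B6
The largest bag has 3 vertices, giving width 2; this decomposition certifies tw(G) ≤ 2. For the lower bound, the 3 vertices {1, 6, 8} are pairwise adjacent, and any tree decomposition puts a clique entirely inside one bag — forcing width ≥ 2. Combining the bounds, tw(G) = 2.

2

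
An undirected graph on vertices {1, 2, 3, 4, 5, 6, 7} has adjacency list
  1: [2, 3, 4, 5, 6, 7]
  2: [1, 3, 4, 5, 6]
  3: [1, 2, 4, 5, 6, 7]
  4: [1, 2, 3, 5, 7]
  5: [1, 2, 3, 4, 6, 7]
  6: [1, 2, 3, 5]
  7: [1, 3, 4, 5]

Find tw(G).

A width-4 tree decomposition is:
Bags: B1 = {1, 2, 3, 4, 5}  B2 = {1, 2, 3, 5, 6}  B3 = {1, 3, 4, 5, 7}
Tree: B1–B2, B1–B3
Each bag holds 5 vertices, so the decomposition has width 4, which upper-bounds the treewidth. For the lower bound, the 5 vertices {1, 2, 3, 4, 5} are pairwise adjacent, and any tree decomposition puts a clique entirely inside one bag — forcing width ≥ 4. Combining the bounds, tw(G) = 4.

4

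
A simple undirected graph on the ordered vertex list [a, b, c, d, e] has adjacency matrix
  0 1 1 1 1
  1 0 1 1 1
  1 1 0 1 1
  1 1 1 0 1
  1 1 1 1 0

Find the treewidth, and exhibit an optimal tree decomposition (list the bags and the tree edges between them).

With just one bag of size 5, the width is 5 − 1 = 4, so tw(G) ≤ 4. Conversely, {a, b, c, d, e} is a clique of size 5, and the vertices of any clique must share a bag in every tree decomposition; so some bag has ≥ 5 vertices and tw(G) ≥ 4. The upper and lower bounds meet at 4, so that is the treewidth.

Treewidth 4.
One optimal decomposition is:
Bags: B1 = {a, b, c, d, e}
Tree: (single bag)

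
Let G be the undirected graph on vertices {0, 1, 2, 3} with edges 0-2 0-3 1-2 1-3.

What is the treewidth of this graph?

A width-2 tree decomposition is:
Bags: B1 = {1, 2, 3}  B2 = {0, 2, 3}
Tree: B1–B2
Every bag has size at most 3, so the width is 3 − 1 = 2 and tw(G) ≤ 2. For the lower bound, G contains the cycle 2–1–3–0–2, so G is not a forest; only forests have treewidth ≤ 1, hence tw(G) ≥ 2. Hence tw(G) = 2 exactly.

2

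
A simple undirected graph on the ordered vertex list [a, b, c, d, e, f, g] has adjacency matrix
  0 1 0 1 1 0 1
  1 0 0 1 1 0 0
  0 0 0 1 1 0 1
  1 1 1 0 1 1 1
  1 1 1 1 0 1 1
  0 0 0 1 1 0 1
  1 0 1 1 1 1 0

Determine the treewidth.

A width-3 tree decomposition is:
Bags: B1 = {d, e, f, g}  B2 = {a, d, e, g}  B3 = {c, d, e, g}  B4 = {a, b, d, e}
Tree: B1–B2, B2–B3, B2–B4
The largest bag has 4 vertices, giving width 3; this decomposition certifies tw(G) ≤ 3. Conversely, {d, e, f, g} is a clique of size 4, and the vertices of any clique must share a bag in every tree decomposition; so some bag has ≥ 4 vertices and tw(G) ≥ 3. Therefore the treewidth is 3.

3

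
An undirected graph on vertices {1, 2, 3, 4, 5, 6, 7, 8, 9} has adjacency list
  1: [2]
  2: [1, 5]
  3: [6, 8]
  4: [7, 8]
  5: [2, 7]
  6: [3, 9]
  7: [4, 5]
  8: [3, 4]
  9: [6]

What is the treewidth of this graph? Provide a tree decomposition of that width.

Treewidth 1.
One optimal decomposition is:
Bags: B1 = {1, 2}  B2 = {2, 5}  B3 = {5, 7}  B4 = {4, 7}  B5 = {4, 8}  B6 = {3, 8}  B7 = {3, 6}  B8 = {6, 9}
Tree: B1–B2, B2–B3, B3–B4, B4–B5, B5–B6, B6–B7, B7–B8

Each bag holds 2 vertices, so the decomposition has width 1, which upper-bounds the treewidth. Any graph with an edge has treewidth ≥ 1, and G has the edge 1–2. The upper and lower bounds meet at 1, so that is the treewidth.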